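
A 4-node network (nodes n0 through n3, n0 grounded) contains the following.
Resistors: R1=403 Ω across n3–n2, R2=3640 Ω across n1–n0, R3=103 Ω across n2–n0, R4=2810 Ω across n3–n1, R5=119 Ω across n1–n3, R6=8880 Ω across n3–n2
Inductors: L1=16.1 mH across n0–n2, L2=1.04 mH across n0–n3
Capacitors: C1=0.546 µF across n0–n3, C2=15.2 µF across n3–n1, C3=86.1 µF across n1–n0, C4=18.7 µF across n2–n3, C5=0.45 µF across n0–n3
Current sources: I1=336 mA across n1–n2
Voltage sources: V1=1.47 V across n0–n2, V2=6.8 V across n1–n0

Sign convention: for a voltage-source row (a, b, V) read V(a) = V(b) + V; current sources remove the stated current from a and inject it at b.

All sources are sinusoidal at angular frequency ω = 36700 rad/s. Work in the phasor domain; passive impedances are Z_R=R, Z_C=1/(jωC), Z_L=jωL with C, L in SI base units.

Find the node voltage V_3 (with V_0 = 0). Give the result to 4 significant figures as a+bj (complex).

Apply KCL at each of the 3 non-ground nodes and solve the resulting linear system.
Node n1: branches {R2, I1, R4, R5, C2, C3, V2} → V_1 = 6.800+0.000j
Node n2: branches {R1, L1, I1, R3, C4, R6, V1} → V_2 = -1.470+0.000j
Node n3: branches {R1, C1, L2, R4, R5, C2, C4, C5, R6} → V_3 = 2.220-0.02435j
Source currents: i(V1)=-0.3766-2.530j, i(V2)=-0.3644-24.04j

2.220-0.02435j V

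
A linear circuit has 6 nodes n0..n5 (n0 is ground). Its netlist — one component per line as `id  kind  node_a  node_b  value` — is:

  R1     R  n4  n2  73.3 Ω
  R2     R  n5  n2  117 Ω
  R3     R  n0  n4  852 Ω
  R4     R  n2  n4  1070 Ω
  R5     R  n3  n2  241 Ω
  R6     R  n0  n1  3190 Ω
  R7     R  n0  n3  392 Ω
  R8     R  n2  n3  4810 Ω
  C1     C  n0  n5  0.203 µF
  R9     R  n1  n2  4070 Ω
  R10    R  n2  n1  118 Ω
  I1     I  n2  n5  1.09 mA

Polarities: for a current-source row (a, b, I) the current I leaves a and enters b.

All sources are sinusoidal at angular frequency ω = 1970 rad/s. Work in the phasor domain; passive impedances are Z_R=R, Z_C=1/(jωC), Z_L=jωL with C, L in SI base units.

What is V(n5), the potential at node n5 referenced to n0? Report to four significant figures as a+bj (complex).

Element admittances at ω=1970 rad/s:
  Y(R1) = 0.01364+0.000j S between n4,n2
  Y(R2) = 0.008547+0.000j S between n5,n2
  Y(R3) = 0.001174+0.000j S between n0,n4
  Y(R4) = 0.0009346+0.000j S between n2,n4
  Y(R5) = 0.004149+0.000j S between n3,n2
  Y(R6) = 0.0003135+0.000j S between n0,n1
  Y(R7) = 0.002551+0.000j S between n0,n3
  Y(R8) = 0.0002079+0.000j S between n2,n3
  Y(C1) = 0.000+0.0003999j S between n0,n5
  Y(R9) = 0.0002457+0.000j S between n1,n2
  Y(R10) = 0.008475+0.000j S between n2,n1
  I1: injects 0.00109 A into n5 (from n2)
Assemble and solve the 5×5 MNA system:
  V(n1)=-0.002866-0.01591j  V(n2)=-0.002969-0.01648j  V(n3)=-0.001873-0.01039j  V(n4)=-0.002748-0.01525j  V(n5)=0.1235-0.02226j

0.1235-0.02226j V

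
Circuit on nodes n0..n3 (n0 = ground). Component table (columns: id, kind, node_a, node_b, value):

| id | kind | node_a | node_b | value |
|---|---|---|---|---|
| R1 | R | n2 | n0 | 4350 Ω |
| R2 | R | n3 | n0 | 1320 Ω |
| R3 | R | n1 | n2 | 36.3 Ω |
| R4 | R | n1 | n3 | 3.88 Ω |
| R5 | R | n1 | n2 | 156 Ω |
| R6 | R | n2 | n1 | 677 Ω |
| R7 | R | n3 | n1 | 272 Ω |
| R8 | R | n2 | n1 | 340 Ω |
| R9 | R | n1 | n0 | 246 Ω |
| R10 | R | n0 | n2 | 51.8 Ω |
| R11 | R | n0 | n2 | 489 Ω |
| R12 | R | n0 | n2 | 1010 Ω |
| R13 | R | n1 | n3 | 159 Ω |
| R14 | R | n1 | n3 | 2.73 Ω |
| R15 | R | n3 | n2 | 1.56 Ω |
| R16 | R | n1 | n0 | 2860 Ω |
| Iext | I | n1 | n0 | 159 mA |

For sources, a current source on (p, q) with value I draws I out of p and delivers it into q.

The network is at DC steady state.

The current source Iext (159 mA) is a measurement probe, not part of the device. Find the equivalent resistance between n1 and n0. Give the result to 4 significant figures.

Element admittances at DC:
  Y(R1) = 0.0002299 S between n2,n0
  Y(R2) = 0.0007576 S between n3,n0
  Y(R3) = 0.02755 S between n1,n2
  Y(R4) = 0.2577 S between n1,n3
  Y(R5) = 0.006410 S between n1,n2
  Y(R6) = 0.001477 S between n2,n1
  Y(R7) = 0.003676 S between n3,n1
  Y(R8) = 0.002941 S between n2,n1
  Y(R9) = 0.004065 S between n1,n0
  Y(R10) = 0.01931 S between n0,n2
  Y(R11) = 0.002045 S between n0,n2
  Y(R12) = 0.0009901 S between n0,n2
  Y(R13) = 0.006289 S between n1,n3
  Y(R14) = 0.3663 S between n1,n3
  Y(R15) = 0.6410 S between n3,n2
  Y(R16) = 0.0003497 S between n1,n0
  Iext: injects 0.159 A into n0 (from n1)
Assemble and solve the 3×3 MNA system:
  V(n1)=-6.033  V(n2)=-5.668  V(n3)=-5.846

R_eq = 37.94 Ω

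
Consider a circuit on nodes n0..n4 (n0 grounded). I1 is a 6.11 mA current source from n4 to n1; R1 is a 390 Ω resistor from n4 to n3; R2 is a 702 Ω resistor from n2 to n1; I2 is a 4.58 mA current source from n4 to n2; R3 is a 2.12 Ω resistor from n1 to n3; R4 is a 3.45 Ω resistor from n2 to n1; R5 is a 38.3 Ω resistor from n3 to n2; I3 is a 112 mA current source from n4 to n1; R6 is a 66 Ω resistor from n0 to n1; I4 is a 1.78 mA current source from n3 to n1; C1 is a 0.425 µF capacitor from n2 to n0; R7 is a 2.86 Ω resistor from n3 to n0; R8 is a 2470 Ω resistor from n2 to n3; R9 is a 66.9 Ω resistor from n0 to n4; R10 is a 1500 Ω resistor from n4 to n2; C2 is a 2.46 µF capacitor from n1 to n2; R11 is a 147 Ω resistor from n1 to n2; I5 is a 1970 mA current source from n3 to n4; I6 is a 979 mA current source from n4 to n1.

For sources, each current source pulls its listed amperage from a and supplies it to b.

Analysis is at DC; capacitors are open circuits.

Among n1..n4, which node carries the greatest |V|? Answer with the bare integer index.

Element admittances at DC:
  I1: injects 0.00611 A into n1 (from n4)
  Y(R1) = 0.002564 S between n4,n3
  Y(R2) = 0.001425 S between n2,n1
  I2: injects 0.00458 A into n2 (from n4)
  Y(R3) = 0.4717 S between n1,n3
  Y(R4) = 0.2899 S between n2,n1
  Y(R5) = 0.02611 S between n3,n2
  I3: injects 0.112 A into n1 (from n4)
  Y(R6) = 0.01515 S between n0,n1
  I4: injects 0.00178 A into n1 (from n3)
  Y(C1) = 0.000 S between n2,n0
  Y(R7) = 0.3497 S between n3,n0
  Y(R8) = 0.0004049 S between n2,n3
  Y(R9) = 0.01495 S between n0,n4
  Y(R10) = 0.0006667 S between n4,n2
  Y(C2) = 0.000 S between n1,n2
  Y(R11) = 0.006803 S between n1,n2
  I5: injects 1.97 A into n4 (from n3)
  I6: injects 0.979 A into n1 (from n4)
Assemble and solve the 4×4 MNA system:
  V(n1)=0.2349  V(n2)=0.1603  V(n3)=-2.040  V(n4)=47.48

4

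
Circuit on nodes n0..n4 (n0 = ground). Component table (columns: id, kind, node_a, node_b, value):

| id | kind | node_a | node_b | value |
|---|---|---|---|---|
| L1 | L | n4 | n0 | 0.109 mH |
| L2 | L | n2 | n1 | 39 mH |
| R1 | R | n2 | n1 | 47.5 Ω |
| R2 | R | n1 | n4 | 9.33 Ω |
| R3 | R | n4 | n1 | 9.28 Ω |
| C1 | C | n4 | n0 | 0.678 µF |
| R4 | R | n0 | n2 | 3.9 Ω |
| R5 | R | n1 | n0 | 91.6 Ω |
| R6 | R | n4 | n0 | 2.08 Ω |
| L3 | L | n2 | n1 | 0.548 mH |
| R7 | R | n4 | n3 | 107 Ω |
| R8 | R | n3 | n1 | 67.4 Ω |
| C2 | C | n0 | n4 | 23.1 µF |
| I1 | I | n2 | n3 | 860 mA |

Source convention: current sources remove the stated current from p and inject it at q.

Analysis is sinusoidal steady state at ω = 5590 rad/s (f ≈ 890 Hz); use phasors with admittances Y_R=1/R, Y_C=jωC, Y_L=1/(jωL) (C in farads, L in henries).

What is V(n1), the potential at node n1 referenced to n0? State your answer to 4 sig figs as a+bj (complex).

-0.3454+1.010j V

Element admittances at ω=5590 rad/s:
  Y(L1) = 0.000-1.641j S between n4,n0
  Y(L2) = 0.000-0.004587j S between n2,n1
  Y(R1) = 0.02105+0.000j S between n2,n1
  Y(R2) = 0.1072+0.000j S between n1,n4
  Y(R3) = 0.1078+0.000j S between n4,n1
  Y(C1) = 0.000+0.003790j S between n4,n0
  Y(R4) = 0.2564+0.000j S between n0,n2
  Y(R5) = 0.01092+0.000j S between n1,n0
  Y(R6) = 0.4808+0.000j S between n4,n0
  Y(L3) = 0.000-0.3264j S between n2,n1
  Y(R7) = 0.009346+0.000j S between n4,n3
  Y(R8) = 0.01484+0.000j S between n3,n1
  Y(C2) = 0.000+0.1291j S between n0,n4
  I1: injects 0.86 A into n3 (from n2)
Assemble and solve the 4×4 MNA system:
  V(n1)=-0.3454+1.010j  V(n2)=-1.033-0.7437j  V(n3)=35.33+0.6957j  V(n4)=-0.05660+0.1962j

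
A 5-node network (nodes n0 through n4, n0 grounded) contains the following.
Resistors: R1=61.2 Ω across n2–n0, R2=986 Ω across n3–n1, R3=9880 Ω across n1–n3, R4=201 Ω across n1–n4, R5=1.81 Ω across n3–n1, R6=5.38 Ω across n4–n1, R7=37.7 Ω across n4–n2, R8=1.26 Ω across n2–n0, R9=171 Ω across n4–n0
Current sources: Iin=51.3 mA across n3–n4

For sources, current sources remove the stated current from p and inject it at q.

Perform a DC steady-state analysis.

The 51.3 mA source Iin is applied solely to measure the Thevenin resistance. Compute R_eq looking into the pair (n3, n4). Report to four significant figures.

R_eq = 7.046 Ω

Element admittances at DC:
  Y(R1) = 0.01634 S between n2,n0
  Y(R2) = 0.001014 S between n3,n1
  Y(R3) = 0.0001012 S between n1,n3
  Y(R4) = 0.004975 S between n1,n4
  Y(R5) = 0.5525 S between n3,n1
  Y(R6) = 0.1859 S between n4,n1
  Y(R7) = 0.02653 S between n4,n2
  Y(R8) = 0.7937 S between n2,n0
  Y(R9) = 0.005848 S between n4,n0
  Iin: injects 0.0513 A into n4 (from n3)
Assemble and solve the 4×4 MNA system:
  V(n1)=-0.2688  V(n2)=0.000  V(n3)=-0.3615  V(n4)=0.000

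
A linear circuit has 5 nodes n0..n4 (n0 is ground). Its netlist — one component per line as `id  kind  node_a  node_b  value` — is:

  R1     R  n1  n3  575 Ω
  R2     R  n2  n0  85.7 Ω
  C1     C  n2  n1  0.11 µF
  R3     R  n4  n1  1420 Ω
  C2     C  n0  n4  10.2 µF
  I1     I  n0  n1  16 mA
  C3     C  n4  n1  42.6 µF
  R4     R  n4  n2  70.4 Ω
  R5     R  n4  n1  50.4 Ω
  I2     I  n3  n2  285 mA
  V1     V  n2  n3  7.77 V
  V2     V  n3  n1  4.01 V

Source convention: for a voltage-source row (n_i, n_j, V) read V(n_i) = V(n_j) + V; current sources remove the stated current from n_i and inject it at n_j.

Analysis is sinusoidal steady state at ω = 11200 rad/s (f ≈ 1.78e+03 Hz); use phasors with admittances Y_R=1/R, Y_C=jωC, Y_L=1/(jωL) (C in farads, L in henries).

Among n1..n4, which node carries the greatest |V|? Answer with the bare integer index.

Apply KCL at each of the 4 non-ground nodes and solve the resulting linear system.
Node n1: branches {R1, C1, R3, I1, C3, R5, V2} → V_1 = -0.2497+1.631j
Node n2: branches {R2, C1, R4, I2, V1} → V_2 = 11.53+1.631j
Node n3: branches {R1, I2, V1, V2} → V_3 = 3.760+1.631j
Node n4: branches {R3, C2, C3, R4, R5} → V_4 = -0.1666+1.038j
Source currents: i(V1)=-0.01569-0.04197j, i(V2)=-0.3077-0.04197j

2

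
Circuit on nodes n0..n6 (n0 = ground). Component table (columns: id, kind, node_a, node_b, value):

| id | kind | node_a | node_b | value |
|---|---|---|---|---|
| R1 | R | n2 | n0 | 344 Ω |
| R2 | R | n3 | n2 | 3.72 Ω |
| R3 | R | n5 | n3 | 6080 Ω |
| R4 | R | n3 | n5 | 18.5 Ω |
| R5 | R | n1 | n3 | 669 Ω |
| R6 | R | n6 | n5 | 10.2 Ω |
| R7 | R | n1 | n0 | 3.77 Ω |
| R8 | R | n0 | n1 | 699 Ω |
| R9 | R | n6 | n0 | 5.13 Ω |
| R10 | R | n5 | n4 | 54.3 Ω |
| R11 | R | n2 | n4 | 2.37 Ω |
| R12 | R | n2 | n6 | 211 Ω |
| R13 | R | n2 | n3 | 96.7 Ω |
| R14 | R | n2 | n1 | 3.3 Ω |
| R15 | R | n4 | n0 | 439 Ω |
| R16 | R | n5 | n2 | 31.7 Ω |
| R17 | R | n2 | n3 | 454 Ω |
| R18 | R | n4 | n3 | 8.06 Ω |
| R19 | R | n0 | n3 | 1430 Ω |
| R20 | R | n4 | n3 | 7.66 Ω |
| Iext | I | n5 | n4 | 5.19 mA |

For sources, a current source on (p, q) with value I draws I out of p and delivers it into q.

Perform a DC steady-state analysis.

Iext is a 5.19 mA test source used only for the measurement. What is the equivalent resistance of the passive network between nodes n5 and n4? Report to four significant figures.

R_eq = 7.732 Ω

Element admittances at DC:
  Y(R1) = 0.002907 S between n2,n0
  Y(R2) = 0.2688 S between n3,n2
  Y(R3) = 0.0001645 S between n5,n3
  Y(R4) = 0.05405 S between n3,n5
  Y(R5) = 0.001495 S between n1,n3
  Y(R6) = 0.09804 S between n6,n5
  Y(R7) = 0.2653 S between n1,n0
  Y(R8) = 0.001431 S between n0,n1
  Y(R9) = 0.1949 S between n6,n0
  Y(R10) = 0.01842 S between n5,n4
  Y(R11) = 0.4219 S between n2,n4
  Y(R12) = 0.004739 S between n2,n6
  Y(R13) = 0.01034 S between n2,n3
  Y(R14) = 0.3030 S between n2,n1
  Y(R15) = 0.002278 S between n4,n0
  Y(R16) = 0.03155 S between n5,n2
  Y(R17) = 0.002203 S between n2,n3
  Y(R18) = 0.1241 S between n4,n3
  Y(R19) = 0.0006993 S between n0,n3
  Y(R20) = 0.1305 S between n4,n3
  Iext: injects 0.00519 A into n4 (from n5)
Assemble and solve the 6×6 MNA system:
  V(n1)=0.005326  V(n2)=0.009992  V(n3)=0.009625  V(n4)=0.01638  V(n5)=-0.02375  V(n6)=-0.007662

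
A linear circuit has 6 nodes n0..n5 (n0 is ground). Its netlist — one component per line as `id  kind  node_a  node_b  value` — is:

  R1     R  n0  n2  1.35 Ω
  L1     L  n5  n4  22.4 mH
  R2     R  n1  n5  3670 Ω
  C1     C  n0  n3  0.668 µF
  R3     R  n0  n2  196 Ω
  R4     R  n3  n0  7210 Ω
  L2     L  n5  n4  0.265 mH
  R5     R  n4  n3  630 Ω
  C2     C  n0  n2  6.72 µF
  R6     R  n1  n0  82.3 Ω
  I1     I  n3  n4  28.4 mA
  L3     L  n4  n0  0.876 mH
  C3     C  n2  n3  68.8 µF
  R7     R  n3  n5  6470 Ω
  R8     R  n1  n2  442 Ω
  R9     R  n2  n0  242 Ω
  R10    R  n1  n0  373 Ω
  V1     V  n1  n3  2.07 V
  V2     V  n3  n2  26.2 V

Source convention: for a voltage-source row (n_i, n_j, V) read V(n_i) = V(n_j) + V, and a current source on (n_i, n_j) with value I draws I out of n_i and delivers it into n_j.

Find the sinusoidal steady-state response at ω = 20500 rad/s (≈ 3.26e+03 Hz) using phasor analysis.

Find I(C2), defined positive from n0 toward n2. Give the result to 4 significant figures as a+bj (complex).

Apply KCL at each of the 5 non-ground nodes and solve the resulting linear system.
Node n1: branches {R2, R6, R8, R10, V1} → V_1 = 27.55-0.3215j
Node n2: branches {R1, R3, C2, C3, R8, R9, V2} → V_2 = -0.7213-0.3215j
Node n3: branches {C1, R4, R5, I1, C3, R7, V1, V2} → V_3 = 25.48-0.3215j
Node n4: branches {L1, L2, R5, I1, L3} → V_4 = 0.06417+1.439j
Node n5: branches {L1, R2, L2, R7} → V_5 = 0.06835+1.501j
Source currents: i(V1)=-0.4800+0.005266j, i(V2)=-0.5606-37.29j

-0.04430+0.09937j A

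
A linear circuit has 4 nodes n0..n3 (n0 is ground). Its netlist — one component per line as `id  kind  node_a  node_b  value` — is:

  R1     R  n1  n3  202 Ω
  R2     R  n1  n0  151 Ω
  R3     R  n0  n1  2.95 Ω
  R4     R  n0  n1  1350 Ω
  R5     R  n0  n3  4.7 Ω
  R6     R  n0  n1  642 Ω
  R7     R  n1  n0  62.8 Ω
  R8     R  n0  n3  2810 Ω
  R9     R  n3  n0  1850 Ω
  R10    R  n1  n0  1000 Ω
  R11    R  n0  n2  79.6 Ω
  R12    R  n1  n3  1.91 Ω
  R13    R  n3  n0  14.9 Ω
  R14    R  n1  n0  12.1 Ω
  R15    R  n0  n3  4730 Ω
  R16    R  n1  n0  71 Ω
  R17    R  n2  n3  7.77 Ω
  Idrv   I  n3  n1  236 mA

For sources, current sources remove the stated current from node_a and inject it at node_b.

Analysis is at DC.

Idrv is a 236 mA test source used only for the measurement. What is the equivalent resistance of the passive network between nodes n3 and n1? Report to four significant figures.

MNA unknowns: 3 node voltages V₁..V_3
R1: Y=0.004950 on G[1,3]
R2: Y=0.006623 on G[1,0]
R3: Y=0.3390 on G[0,1]
R4: Y=0.0007407 on G[0,1]
R5: Y=0.2128 on G[0,3]
R6: Y=0.001558 on G[0,1]
R7: Y=0.01592 on G[1,0]
R8: Y=0.0003559 on G[0,3]
R9: Y=0.0005405 on G[3,0]
R10: Y=0.001000 on G[1,0]
R11: Y=0.01256 on G[0,2]
R12: Y=0.5236 on G[1,3]
R13: Y=0.06711 on G[3,0]
R14: Y=0.08264 on G[1,0]
R15: Y=0.0002114 on G[0,3]
R16: Y=0.01408 on G[1,0]
R17: Y=0.1287 on G[2,3]
Idrv: z[3]−=0.236, z[1]+=0.236
solve → V1=0.1294, V2=-0.1860, V3=-0.2042

R_eq = 1.413 Ω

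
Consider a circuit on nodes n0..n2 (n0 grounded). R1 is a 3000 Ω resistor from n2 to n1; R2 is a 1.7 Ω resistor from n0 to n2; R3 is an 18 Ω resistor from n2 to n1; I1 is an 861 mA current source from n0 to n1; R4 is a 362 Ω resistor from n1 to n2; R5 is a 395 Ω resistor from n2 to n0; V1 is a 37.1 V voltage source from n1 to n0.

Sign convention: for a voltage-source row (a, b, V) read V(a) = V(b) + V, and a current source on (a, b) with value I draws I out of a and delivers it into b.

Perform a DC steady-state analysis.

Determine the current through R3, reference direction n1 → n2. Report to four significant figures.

Element admittances at DC:
  Y(R1) = 0.0003333 S between n2,n1
  Y(R2) = 0.5882 S between n0,n2
  Y(R3) = 0.05556 S between n2,n1
  I1: injects 0.861 A into n1 (from n0)
  Y(R4) = 0.002762 S between n1,n2
  Y(R5) = 0.002532 S between n2,n0
  V1: constraint V(n1)−V(n0) = 37.1
Assemble and solve the 3×3 MNA system:
  V(n1)=37.10  V(n2)=3.351
  i(V1)=-1.118

1.875 A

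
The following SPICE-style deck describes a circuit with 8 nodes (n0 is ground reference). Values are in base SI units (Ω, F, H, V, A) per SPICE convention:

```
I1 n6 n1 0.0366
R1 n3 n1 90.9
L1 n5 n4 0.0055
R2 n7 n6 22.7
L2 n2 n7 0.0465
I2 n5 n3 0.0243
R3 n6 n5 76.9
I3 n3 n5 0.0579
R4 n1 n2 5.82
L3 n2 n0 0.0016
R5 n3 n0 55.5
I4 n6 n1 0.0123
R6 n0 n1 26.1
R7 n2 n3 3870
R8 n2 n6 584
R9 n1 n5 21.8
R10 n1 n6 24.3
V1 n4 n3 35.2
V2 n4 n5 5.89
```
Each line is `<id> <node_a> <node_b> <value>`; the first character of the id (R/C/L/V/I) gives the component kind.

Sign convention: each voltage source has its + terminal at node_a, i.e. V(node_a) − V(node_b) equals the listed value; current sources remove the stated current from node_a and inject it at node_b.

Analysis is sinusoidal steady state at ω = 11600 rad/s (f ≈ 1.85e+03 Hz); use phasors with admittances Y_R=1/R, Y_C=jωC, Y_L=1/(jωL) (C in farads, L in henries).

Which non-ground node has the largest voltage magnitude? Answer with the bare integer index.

Apply KCL at each of the 7 non-ground nodes and solve the resulting linear system.
Node n1: branches {I1, R1, R4, I4, R6, R9, R10} → V_1 = 3.398+2.449j
Node n2: branches {L2, R4, L3, R7, R8} → V_2 = 2.392+3.165j
Node n3: branches {R1, I2, I3, R5, R7, V1} → V_3 = -16.69+1.947j
Node n4: branches {L1, V1, V2} → V_4 = 18.51+1.947j
Node n5: branches {L1, I2, R3, I3, R9, V2} → V_5 = 12.62+1.947j
Node n6: branches {I1, R2, R3, I4, R8, R10} → V_6 = 4.660+2.430j
Node n7: branches {R2, L2} → V_7 = 4.687+2.527j
Source currents: i(V1)=-0.4930+0.02926j, i(V2)=0.4930+0.06306j

4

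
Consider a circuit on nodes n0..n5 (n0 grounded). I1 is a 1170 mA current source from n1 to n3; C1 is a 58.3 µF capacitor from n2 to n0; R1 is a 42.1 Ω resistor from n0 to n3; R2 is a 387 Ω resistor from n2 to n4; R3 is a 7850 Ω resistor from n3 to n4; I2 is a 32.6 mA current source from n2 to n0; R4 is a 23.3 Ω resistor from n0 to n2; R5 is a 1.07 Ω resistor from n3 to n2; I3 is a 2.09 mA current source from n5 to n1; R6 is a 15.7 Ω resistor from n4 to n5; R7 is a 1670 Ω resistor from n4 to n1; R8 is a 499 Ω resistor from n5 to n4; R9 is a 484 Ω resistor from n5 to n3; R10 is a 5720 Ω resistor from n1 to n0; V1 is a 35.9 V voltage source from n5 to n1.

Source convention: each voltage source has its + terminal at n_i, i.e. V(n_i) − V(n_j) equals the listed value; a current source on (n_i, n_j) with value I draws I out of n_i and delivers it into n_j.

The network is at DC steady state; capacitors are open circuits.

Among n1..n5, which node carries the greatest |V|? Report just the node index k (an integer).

1

MNA unknowns: 5 node voltages V₁..V_5 plus 1 source current (V1)
I1: z[1]−=1.17, z[3]+=1.17
C1: Y=0.000 on G[2,0]
R1: Y=0.02375 on G[0,3]
R2: Y=0.002584 on G[2,4]
R3: Y=0.0001274 on G[3,4]
I2: z[2]−=0.0326, z[0]+=0.0326
R4: Y=0.04292 on G[0,2]
R5: Y=0.9346 on G[3,2]
I3: z[5]−=0.00209, z[1]+=0.00209
R6: Y=0.06369 on G[4,5]
R7: Y=0.0005988 on G[4,1]
R8: Y=0.002004 on G[5,4]
R9: Y=0.002066 on G[5,3]
R10: Y=0.0001748 on G[1,0]
V1: row V5−V1=35.9, i_V1 at 5,1
solve → V1=-275.6, V2=-0.005792, V3=0.6663, V4=-230.6, V5=-239.7
aux → i_V1=1.093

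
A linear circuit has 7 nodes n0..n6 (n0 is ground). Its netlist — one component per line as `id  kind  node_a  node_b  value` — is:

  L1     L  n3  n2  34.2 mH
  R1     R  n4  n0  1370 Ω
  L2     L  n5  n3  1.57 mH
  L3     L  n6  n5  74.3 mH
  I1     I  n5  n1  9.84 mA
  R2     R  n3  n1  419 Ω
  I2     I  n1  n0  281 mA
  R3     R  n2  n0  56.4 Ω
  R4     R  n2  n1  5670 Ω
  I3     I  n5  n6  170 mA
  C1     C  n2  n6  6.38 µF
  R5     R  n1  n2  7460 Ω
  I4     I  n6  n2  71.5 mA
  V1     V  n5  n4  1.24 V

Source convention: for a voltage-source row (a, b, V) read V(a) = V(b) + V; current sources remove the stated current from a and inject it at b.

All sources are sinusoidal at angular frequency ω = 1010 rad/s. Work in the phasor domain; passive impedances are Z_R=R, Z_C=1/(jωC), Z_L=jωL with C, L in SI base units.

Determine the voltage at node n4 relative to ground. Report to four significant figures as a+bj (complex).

Apply KCL at each of the 6 non-ground nodes and solve the resulting linear system.
Node n1: branches {I1, R2, I2, R4, R5} → V_1 = -116.4-11.24j
Node n2: branches {L1, R3, R4, C1, R5, I4} → V_2 = -15.14+0.5351j
Node n3: branches {L1, L2, R2} → V_3 = -15.96-12.77j
Node n4: branches {R1, V1} → V_4 = -17.23-13.00j
Node n5: branches {L2, L3, I1, I3, V1} → V_5 = -15.99-13.00j
Node n6: branches {L3, I3, C1, I4} → V_6 = -16.79-11.36j
Source currents: i(V1)=-0.01258-0.009488j

-17.23-13.00j V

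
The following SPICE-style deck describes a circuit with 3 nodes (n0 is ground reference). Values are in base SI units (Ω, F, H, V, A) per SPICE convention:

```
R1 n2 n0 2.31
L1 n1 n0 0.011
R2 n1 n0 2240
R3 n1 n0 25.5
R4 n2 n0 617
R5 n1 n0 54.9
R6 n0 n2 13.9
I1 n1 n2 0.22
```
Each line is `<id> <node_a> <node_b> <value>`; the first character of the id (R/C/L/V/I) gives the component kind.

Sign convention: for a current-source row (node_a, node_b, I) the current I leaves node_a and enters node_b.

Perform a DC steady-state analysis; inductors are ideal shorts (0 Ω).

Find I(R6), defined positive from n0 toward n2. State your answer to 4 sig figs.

Apply KCL at each of the 2 non-ground nodes and solve the resulting linear system.
Node n1: branches {L1, R2, R3, R5, I1} → V_1 = 0.000
Node n2: branches {R1, R4, R6, I1} → V_2 = 0.4344
Source currents: i(L1)=-0.2200

-0.03125 A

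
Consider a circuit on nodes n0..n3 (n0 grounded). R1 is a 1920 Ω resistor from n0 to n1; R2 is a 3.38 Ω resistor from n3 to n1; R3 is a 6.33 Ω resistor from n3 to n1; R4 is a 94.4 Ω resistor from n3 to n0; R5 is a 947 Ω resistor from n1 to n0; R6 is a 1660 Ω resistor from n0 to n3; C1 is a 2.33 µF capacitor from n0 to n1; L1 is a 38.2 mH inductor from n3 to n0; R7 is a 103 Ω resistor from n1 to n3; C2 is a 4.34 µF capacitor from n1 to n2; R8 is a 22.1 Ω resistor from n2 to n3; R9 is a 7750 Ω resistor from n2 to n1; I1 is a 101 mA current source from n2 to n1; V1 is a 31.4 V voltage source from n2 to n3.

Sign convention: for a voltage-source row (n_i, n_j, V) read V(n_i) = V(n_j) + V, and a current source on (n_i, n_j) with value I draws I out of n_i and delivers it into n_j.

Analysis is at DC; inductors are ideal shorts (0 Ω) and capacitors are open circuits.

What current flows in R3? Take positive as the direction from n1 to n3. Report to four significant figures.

MNA unknowns: 3 node voltages V₁..V_3 plus 2 source currents (L1, V1)
R1: Y=0.0005208 on G[0,1]
R2: Y=0.2959 on G[3,1]
R3: Y=0.1580 on G[3,1]
R4: Y=0.01059 on G[3,0]
R5: Y=0.001056 on G[1,0]
R6: Y=0.0006024 on G[0,3]
C1: Y=0.000 on G[0,1]
L1: row V3−V0=0, i_L1 at 3,0
R7: Y=0.009709 on G[1,3]
C2: Y=0.000 on G[1,2]
R8: Y=0.04525 on G[2,3]
R9: Y=0.0001290 on G[2,1]
I1: z[2]−=0.101, z[1]+=0.101
V1: row V2−V3=31.4, i_V1 at 2,3
solve → V1=0.2258, V2=31.40, V3=0.000
aux → i_L1=-0.0003560, i_V1=-1.526

0.03567 A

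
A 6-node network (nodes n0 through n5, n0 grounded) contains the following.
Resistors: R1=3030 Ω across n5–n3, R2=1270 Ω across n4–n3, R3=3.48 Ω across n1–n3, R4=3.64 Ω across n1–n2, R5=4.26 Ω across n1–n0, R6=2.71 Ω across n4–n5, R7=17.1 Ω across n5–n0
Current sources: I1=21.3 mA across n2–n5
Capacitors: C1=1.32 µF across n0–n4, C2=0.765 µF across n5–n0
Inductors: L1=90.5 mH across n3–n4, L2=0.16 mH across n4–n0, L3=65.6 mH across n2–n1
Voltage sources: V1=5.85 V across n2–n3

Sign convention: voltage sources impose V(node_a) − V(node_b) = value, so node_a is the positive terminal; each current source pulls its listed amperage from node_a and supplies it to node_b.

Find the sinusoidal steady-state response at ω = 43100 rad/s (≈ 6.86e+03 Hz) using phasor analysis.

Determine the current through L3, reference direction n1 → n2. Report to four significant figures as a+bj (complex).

Element admittances at ω=43100 rad/s:
  Y(R1) = 0.0003300+0.000j S between n5,n3
  Y(R2) = 0.0007874+0.000j S between n4,n3
  Y(R3) = 0.2874+0.000j S between n1,n3
  I1: injects 0.0213 A into n5 (from n2)
  Y(C1) = 0.000+0.05689j S between n0,n4
  Y(L1) = 0.000-0.0002564j S between n3,n4
  Y(R4) = 0.2747+0.000j S between n1,n2
  Y(L2) = 0.000-0.1450j S between n4,n0
  Y(C2) = 0.000+0.03297j S between n5,n0
  Y(L3) = 0.000-0.0003537j S between n2,n1
  Y(R5) = 0.2347+0.000j S between n1,n0
  Y(R6) = 0.3690+0.000j S between n4,n5
  Y(R7) = 0.05848+0.000j S between n5,n0
  V1: constraint V(n2)−V(n3) = 5.85
Assemble and solve the 6×6 MNA system:
  V(n1)=-0.07583-0.002766j  V(n2)=2.883-0.002059j  V(n3)=-2.967-0.002059j  V(n4)=0.1214+0.1345j  V(n5)=0.1602+0.1037j
  i(V1)=-0.8342+0.0008524j

-2.500e-07+0.001047j A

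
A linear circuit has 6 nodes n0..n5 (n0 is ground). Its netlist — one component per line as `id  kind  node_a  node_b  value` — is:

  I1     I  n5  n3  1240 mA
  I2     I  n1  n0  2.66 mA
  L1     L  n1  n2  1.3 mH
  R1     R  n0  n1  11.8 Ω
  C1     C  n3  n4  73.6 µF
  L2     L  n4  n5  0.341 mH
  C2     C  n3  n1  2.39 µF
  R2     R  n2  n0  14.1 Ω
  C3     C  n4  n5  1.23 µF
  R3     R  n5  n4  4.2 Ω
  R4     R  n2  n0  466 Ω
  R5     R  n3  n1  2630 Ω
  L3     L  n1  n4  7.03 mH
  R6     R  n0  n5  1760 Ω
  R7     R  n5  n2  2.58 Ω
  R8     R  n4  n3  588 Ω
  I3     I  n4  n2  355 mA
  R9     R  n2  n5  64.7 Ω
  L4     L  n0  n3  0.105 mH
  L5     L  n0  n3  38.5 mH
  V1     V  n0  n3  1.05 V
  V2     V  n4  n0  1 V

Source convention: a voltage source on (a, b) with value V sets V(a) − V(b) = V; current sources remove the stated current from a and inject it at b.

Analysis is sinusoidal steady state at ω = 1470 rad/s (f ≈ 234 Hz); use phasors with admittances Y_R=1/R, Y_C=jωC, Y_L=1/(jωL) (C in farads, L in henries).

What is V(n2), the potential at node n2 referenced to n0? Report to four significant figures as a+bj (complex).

1.363-0.3210j V

MNA unknowns: 5 node voltages V₁..V_5 plus 2 source currents (V1, V2)
I1: z[5]−=1.24, z[3]+=1.24
I2: z[1]−=0.00266, z[0]+=0.00266
L1: Y=0.000-0.5233j on G[1,2]
R1: Y=0.08475+0.000j on G[0,1]
C1: Y=0.000+0.1082j on G[3,4]
L2: Y=0.000-1.995j on G[4,5]
C2: Y=0.000+0.003513j on G[3,1]
R2: Y=0.07092+0.000j on G[2,0]
C3: Y=0.000+0.001808j on G[4,5]
R3: Y=0.2381+0.000j on G[5,4]
R4: Y=0.002146+0.000j on G[2,0]
R5: Y=0.0003802+0.000j on G[3,1]
L3: Y=0.000-0.09677j on G[1,4]
R6: Y=0.0005682+0.000j on G[0,5]
R7: Y=0.3876+0.000j on G[5,2]
R8: Y=0.001701+0.000j on G[4,3]
I3: z[4]−=0.355, z[2]+=0.355
R9: Y=0.01546+0.000j on G[2,5]
L4: Y=0.000-6.479j on G[0,3]
L5: Y=0.000-0.01767j on G[0,3]
V1: row V0−V3=1.05, i_V1 at 0,3
V2: row V4−V0=1, i_V2 at 4,0
solve → V1=1.258-0.4511j, V2=1.363-0.3210j, V3=-1.050+0.000j, V4=1.000+0.000j, V5=0.8987-0.5163j
aux → i_V1=-1.246+6.592j, i_V2=-1.455-0.1677j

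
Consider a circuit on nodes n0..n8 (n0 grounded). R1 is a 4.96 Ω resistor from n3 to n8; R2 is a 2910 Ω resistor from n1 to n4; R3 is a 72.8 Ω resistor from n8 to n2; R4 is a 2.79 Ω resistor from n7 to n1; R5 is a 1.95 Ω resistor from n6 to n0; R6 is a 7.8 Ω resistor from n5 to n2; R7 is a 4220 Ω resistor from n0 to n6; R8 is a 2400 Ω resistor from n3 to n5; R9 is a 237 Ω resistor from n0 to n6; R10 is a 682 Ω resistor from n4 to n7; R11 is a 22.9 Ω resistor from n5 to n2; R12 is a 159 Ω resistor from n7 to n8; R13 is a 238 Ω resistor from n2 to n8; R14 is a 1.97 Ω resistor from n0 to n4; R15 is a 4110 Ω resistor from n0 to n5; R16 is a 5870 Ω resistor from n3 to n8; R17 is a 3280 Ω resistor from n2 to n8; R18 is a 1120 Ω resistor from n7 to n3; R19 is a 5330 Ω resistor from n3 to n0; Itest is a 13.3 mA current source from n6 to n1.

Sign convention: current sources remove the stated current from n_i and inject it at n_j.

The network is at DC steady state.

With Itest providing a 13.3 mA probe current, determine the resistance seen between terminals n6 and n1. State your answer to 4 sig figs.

MNA unknowns: 8 node voltages V₁..V_8
R1: Y=0.2016 on G[3,8]
R2: Y=0.0003436 on G[1,4]
R3: Y=0.01374 on G[8,2]
R4: Y=0.3584 on G[7,1]
R5: Y=0.5128 on G[6,0]
R6: Y=0.1282 on G[5,2]
R7: Y=0.0002370 on G[0,6]
R8: Y=0.0004167 on G[3,5]
R9: Y=0.004219 on G[0,6]
R10: Y=0.001466 on G[4,7]
R11: Y=0.04367 on G[5,2]
R12: Y=0.006289 on G[7,8]
R13: Y=0.004202 on G[2,8]
R14: Y=0.5076 on G[0,4]
R15: Y=0.0002433 on G[0,5]
R16: Y=0.0001704 on G[3,8]
R17: Y=0.0003049 on G[2,8]
R18: Y=0.0008929 on G[7,3]
R19: Y=0.0001876 on G[3,0]
Itest: z[6]−=0.0133, z[1]+=0.0133
solve → V1=6.053, V2=5.611, V3=5.680, V4=0.02142, V5=5.603, V6=-0.02571, V7=6.022, V8=5.684

R_eq = 457.1 Ω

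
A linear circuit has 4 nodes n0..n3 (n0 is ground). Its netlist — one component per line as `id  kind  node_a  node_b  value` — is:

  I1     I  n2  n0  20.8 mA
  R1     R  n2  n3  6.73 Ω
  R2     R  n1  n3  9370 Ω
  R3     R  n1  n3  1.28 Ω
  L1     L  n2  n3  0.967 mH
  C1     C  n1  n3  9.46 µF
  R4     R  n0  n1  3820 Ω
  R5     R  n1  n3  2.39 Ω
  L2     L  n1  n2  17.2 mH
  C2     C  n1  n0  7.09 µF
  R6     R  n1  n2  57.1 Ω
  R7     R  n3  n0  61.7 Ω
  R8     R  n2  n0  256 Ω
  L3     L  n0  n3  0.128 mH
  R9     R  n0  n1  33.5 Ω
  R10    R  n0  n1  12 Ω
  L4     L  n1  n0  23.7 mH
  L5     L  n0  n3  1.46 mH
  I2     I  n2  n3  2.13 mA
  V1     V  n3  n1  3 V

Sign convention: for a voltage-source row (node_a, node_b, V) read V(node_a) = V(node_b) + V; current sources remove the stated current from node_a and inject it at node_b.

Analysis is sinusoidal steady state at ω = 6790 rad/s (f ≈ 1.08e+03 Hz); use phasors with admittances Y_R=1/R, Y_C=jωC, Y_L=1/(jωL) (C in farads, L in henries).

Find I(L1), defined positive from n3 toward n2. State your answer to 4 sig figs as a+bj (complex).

0.02199-0.04655j A

Element admittances at ω=6790 rad/s:
  I1: injects 0.0208 A into n0 (from n2)
  Y(R1) = 0.1486+0.000j S between n2,n3
  Y(R2) = 0.0001067+0.000j S between n1,n3
  Y(R3) = 0.7812+0.000j S between n1,n3
  Y(L1) = 0.000-0.1523j S between n2,n3
  Y(C1) = 0.000+0.06423j S between n1,n3
  Y(R4) = 0.0002618+0.000j S between n0,n1
  Y(R5) = 0.4184+0.000j S between n1,n3
  Y(L2) = 0.000-0.008563j S between n1,n2
  Y(C2) = 0.000+0.04814j S between n1,n0
  Y(R6) = 0.01751+0.000j S between n1,n2
  Y(R7) = 0.01621+0.000j S between n3,n0
  Y(R8) = 0.003906+0.000j S between n2,n0
  Y(L3) = 0.000-1.151j S between n0,n3
  Y(R9) = 0.02985+0.000j S between n0,n1
  Y(R10) = 0.08333+0.000j S between n0,n1
  Y(L4) = 0.000-0.006214j S between n1,n0
  Y(L5) = 0.000-0.1009j S between n0,n3
  I2: injects 0.00213 A into n3 (from n2)
  V1: constraint V(n3)−V(n1) = 3
Assemble and solve the 4×4 MNA system:
  V(n1)=-3.074+0.2734j  V(n2)=-0.3799+0.1290j  V(n3)=-0.07427+0.2734j
  i(V1)=-4.005-0.2650j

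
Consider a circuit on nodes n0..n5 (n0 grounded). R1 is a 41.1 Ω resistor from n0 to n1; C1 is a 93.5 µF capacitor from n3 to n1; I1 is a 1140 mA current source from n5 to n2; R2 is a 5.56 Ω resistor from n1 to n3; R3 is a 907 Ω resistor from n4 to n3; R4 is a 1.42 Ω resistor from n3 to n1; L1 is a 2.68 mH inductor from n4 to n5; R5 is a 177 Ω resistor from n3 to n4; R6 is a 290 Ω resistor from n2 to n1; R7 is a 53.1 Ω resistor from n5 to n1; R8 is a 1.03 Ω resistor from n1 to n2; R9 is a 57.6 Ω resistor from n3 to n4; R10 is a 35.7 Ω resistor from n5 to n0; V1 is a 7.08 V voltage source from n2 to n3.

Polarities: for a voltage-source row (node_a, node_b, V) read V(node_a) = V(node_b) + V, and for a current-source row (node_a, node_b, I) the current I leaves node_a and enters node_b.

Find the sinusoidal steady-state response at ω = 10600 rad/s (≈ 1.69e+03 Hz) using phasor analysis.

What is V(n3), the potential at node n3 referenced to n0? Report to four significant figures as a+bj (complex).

Element admittances at ω=10600 rad/s:
  Y(R1) = 0.02433+0.000j S between n0,n1
  Y(C1) = 0.000+0.9911j S between n3,n1
  I1: injects 1.14 A into n2 (from n5)
  Y(R2) = 0.1799+0.000j S between n1,n3
  Y(R3) = 0.001103+0.000j S between n4,n3
  Y(R4) = 0.7042+0.000j S between n3,n1
  Y(L1) = 0.000-0.03520j S between n4,n5
  Y(R5) = 0.005650+0.000j S between n3,n4
  Y(R6) = 0.003448+0.000j S between n2,n1
  Y(R7) = 0.01883+0.000j S between n5,n1
  Y(R8) = 0.9709+0.000j S between n1,n2
  Y(R9) = 0.01736+0.000j S between n3,n4
  Y(R10) = 0.02801+0.000j S between n5,n0
  V1: constraint V(n2)−V(n3) = 7.08
Assemble and solve the 6×6 MNA system:
  V(n1)=12.39+2.307j  V(n2)=16.92+3.741j  V(n3)=9.838+3.741j  V(n4)=-6.860+9.435j  V(n5)=-10.76-2.004j
  i(V1)=-3.273-1.397j

9.838+3.741j V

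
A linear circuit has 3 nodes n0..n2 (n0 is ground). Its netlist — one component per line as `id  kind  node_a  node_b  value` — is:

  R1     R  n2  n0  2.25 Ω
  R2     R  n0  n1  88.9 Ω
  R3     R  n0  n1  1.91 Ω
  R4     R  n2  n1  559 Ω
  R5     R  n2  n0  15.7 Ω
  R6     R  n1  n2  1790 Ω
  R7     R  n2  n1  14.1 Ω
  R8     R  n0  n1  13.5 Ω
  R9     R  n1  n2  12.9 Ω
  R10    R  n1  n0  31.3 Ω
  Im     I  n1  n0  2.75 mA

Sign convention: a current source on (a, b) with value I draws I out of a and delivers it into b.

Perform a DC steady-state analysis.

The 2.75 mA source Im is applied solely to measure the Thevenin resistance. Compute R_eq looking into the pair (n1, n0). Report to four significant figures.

R_eq = 1.321 Ω

Element admittances at DC:
  Y(R1) = 0.4444 S between n2,n0
  Y(R2) = 0.01125 S between n0,n1
  Y(R3) = 0.5236 S between n0,n1
  Y(R4) = 0.001789 S between n2,n1
  Y(R5) = 0.06369 S between n2,n0
  Y(R6) = 0.0005587 S between n1,n2
  Y(R7) = 0.07092 S between n2,n1
  Y(R8) = 0.07407 S between n0,n1
  Y(R9) = 0.07752 S between n1,n2
  Y(R10) = 0.03195 S between n1,n0
  Im: injects 0.00275 A into n0 (from n1)
Assemble and solve the 2×2 MNA system:
  V(n1)=-0.003632  V(n2)=-0.0008312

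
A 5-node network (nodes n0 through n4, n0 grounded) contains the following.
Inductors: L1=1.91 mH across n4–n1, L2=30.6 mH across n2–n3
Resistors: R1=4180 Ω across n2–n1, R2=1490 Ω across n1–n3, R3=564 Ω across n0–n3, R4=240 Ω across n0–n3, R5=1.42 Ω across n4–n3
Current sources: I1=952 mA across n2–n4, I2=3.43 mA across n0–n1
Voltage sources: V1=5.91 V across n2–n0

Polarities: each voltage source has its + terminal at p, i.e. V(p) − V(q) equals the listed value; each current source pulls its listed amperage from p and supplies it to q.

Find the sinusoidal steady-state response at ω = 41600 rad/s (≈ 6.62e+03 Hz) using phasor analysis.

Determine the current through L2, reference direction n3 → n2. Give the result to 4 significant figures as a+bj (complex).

Apply KCL at each of the 4 non-ground nodes and solve the resulting linear system.
Node n1: branches {L1, R1, R2, I2} → V_1 = 153.9+16.11j
Node n2: branches {R1, L2, I1, V1} → V_2 = 5.910+0.000j
Node n3: branches {L2, R2, R3, R4, R5} → V_3 = 152.4+18.73j
Node n4: branches {L1, I1, R5} → V_4 = 153.7+18.72j
Source currents: i(V1)=-0.9019-0.1112j

0.01471-0.1151j A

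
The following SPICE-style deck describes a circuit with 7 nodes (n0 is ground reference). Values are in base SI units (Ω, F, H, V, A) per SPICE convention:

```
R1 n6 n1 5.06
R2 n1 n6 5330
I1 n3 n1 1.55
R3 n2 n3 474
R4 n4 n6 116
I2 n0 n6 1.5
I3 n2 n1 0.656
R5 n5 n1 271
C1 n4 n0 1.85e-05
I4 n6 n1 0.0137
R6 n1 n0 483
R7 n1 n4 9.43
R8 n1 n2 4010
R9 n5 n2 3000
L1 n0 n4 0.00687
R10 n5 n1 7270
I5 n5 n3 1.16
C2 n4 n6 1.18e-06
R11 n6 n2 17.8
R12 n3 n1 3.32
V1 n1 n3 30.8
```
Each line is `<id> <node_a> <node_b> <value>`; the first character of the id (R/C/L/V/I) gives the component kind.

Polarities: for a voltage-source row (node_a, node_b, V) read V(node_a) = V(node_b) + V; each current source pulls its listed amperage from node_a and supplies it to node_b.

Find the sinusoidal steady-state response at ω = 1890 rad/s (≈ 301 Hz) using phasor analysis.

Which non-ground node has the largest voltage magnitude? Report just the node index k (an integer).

Element admittances at ω=1890 rad/s:
  Y(R1) = 0.1976+0.000j S between n6,n1
  Y(R2) = 0.0001876+0.000j S between n1,n6
  I1: injects 1.55 A into n1 (from n3)
  Y(R3) = 0.002110+0.000j S between n2,n3
  Y(R4) = 0.008621+0.000j S between n4,n6
  I2: injects 1.5 A into n6 (from n0)
  I3: injects 0.656 A into n1 (from n2)
  Y(R5) = 0.003690+0.000j S between n5,n1
  Y(C1) = 0.000+0.03496j S between n4,n0
  I4: injects 0.0137 A into n1 (from n6)
  Y(R6) = 0.002070+0.000j S between n1,n0
  Y(R7) = 0.1060+0.000j S between n1,n4
  Y(R8) = 0.0002494+0.000j S between n1,n2
  Y(R9) = 0.0003333+0.000j S between n5,n2
  Y(L1) = 0.000-0.07702j S between n0,n4
  Y(R10) = 0.0001376+0.000j S between n5,n1
  I5: injects 1.16 A into n3 (from n5)
  Y(C2) = 0.000+0.002230j S between n4,n6
  Y(R11) = 0.05618+0.000j S between n6,n2
  Y(R12) = 0.3012+0.000j S between n3,n1
  V1: constraint V(n1)−V(n3) = 30.8
Assemble and solve the 7×7 MNA system:
  V(n1)=14.27+34.06j  V(n2)=3.168+33.94j  V(n3)=-16.53+34.06j  V(n4)=1.677+34.97j  V(n5)=-265.4+34.05j  V(n6)=17.13+33.94j
  i(V1)=-8.929+0.0002569j

5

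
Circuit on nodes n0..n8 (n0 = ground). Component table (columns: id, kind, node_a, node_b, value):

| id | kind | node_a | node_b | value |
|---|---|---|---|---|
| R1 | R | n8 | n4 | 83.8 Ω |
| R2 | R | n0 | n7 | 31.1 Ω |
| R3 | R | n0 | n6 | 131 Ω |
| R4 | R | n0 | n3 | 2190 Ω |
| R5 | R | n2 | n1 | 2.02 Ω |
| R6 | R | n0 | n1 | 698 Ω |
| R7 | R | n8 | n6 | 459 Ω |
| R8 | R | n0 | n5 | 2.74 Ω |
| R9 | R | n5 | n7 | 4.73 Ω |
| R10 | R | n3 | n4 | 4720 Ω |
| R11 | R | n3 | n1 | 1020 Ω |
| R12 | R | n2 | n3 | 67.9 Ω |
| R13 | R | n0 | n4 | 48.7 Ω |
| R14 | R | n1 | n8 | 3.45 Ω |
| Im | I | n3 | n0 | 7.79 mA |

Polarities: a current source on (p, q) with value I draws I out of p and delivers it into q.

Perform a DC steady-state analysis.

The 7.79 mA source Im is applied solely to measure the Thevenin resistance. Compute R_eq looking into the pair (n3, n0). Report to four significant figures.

Apply KCL at each of the 8 non-ground nodes and solve the resulting linear system.
Node n1: branches {R5, R6, R11, R14} → V_1 = -0.6874
Node n2: branches {R5, R12} → V_2 = -0.7008
Node n3: branches {R4, R10, R11, R12, Im} → V_3 = -1.150
Node n4: branches {R1, R10, R13} → V_4 = -0.2508
Node n5: branches {R8, R9} → V_5 = 0.000
Node n6: branches {R3, R7} → V_6 = -0.1480
Node n7: branches {R2, R9} → V_7 = 0.000
Node n8: branches {R1, R7, R14} → V_8 = -0.6664

R_eq = 147.7 Ω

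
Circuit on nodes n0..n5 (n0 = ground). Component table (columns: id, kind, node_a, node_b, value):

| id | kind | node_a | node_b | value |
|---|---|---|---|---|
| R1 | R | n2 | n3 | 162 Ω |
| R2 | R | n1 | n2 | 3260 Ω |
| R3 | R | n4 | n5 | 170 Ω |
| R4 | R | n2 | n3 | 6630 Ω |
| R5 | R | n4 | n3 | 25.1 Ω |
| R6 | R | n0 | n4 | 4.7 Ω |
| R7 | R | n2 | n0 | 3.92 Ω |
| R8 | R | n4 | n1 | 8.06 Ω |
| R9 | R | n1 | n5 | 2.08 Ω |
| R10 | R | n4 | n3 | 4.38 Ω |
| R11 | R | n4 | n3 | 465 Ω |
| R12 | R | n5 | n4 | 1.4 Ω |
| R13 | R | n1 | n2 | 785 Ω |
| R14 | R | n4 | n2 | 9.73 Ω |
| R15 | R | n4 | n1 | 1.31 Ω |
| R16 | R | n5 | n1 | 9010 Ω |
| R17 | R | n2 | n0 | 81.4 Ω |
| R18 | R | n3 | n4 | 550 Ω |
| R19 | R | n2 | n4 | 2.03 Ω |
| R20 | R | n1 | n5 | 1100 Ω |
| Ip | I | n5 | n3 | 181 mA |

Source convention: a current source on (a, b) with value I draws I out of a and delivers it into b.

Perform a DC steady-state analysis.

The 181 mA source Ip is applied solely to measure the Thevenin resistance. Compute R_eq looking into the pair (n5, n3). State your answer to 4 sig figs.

R_eq = 4.560 Ω

MNA unknowns: 5 node voltages V₁..V_5
R1: Y=0.006173 on G[2,3]
R2: Y=0.0003067 on G[1,2]
R3: Y=0.005882 on G[4,5]
R4: Y=0.0001508 on G[2,3]
R5: Y=0.03984 on G[4,3]
R6: Y=0.2128 on G[0,4]
R7: Y=0.2551 on G[2,0]
R8: Y=0.1241 on G[4,1]
R9: Y=0.4808 on G[1,5]
R10: Y=0.2283 on G[4,3]
R11: Y=0.002151 on G[4,3]
R12: Y=0.7143 on G[5,4]
R13: Y=0.001274 on G[1,2]
R14: Y=0.1028 on G[4,2]
R15: Y=0.7634 on G[4,1]
R16: Y=0.0001110 on G[5,1]
R17: Y=0.01229 on G[2,0]
R18: Y=0.001818 on G[3,4]
R19: Y=0.4926 on G[2,4]
R20: Y=0.0009091 on G[1,5]
Ip: z[5]−=0.181, z[3]+=0.181
solve → V1=-0.06470, V2=0.002464, V3=0.6471, V4=-0.003097, V5=-0.1784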